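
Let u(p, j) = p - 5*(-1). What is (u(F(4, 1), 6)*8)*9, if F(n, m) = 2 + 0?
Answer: 504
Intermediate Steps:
F(n, m) = 2
u(p, j) = 5 + p (u(p, j) = p + 5 = 5 + p)
(u(F(4, 1), 6)*8)*9 = ((5 + 2)*8)*9 = (7*8)*9 = 56*9 = 504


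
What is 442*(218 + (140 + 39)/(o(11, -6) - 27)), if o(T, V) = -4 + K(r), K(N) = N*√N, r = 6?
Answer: 69332562/745 - 474708*√6/745 ≈ 91503.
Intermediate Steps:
K(N) = N^(3/2)
o(T, V) = -4 + 6*√6 (o(T, V) = -4 + 6^(3/2) = -4 + 6*√6)
442*(218 + (140 + 39)/(o(11, -6) - 27)) = 442*(218 + (140 + 39)/((-4 + 6*√6) - 27)) = 442*(218 + 179/(-31 + 6*√6)) = 96356 + 79118/(-31 + 6*√6)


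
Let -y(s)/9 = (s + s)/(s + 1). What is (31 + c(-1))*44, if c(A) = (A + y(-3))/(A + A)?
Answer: 1980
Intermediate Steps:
y(s) = -18*s/(1 + s) (y(s) = -9*(s + s)/(s + 1) = -9*2*s/(1 + s) = -18*s/(1 + s))
c(A) = (-27 + A)/(2*A) (c(A) = (A - 18*(-3)/(1 - 3))/(A + A) = (A - 18*(-3)/(-2))/((2*A)) = (A - 18*(-3)*(-½))*(1/(2*A)) = (A - 27)*(1/(2*A)) = (-27 + A)*(1/(2*A)) = (-27 + A)/(2*A))
(31 + c(-1))*44 = (31 + (½)*(-27 - 1)/(-1))*44 = (31 + (½)*(-1)*(-28))*44 = (31 + 14)*44 = 45*44 = 1980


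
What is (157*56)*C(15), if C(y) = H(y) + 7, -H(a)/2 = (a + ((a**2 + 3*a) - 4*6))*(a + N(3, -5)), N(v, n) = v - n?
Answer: -105495208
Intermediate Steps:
H(a) = -2*(8 + a)*(-24 + a**2 + 4*a) (H(a) = -2*(a + ((a**2 + 3*a) - 4*6))*(a + (3 - 1*(-5))) = -2*(a + ((a**2 + 3*a) - 24))*(a + (3 + 5)) = -2*(a + (-24 + a**2 + 3*a))*(a + 8) = -2*(-24 + a**2 + 4*a)*(8 + a) = -2*(8 + a)*(-24 + a**2 + 4*a))
C(y) = 391 - 24*y**2 - 16*y - 2*y**3 (C(y) = (384 - 24*y**2 - 16*y - 2*y**3) + 7 = 391 - 24*y**2 - 16*y - 2*y**3)
(157*56)*C(15) = (157*56)*(391 - 24*15**2 - 16*15 - 2*15**3) = 8792*(391 - 24*225 - 240 - 2*3375) = 8792*(391 - 5400 - 240 - 6750) = 8792*(-11999) = -105495208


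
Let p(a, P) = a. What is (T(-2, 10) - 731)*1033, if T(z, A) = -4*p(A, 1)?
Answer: -796443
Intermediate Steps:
T(z, A) = -4*A
(T(-2, 10) - 731)*1033 = (-4*10 - 731)*1033 = (-40 - 731)*1033 = -771*1033 = -796443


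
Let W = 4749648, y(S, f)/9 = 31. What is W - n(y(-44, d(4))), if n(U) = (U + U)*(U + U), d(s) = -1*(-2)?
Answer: 4438284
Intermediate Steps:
d(s) = 2
y(S, f) = 279 (y(S, f) = 9*31 = 279)
n(U) = 4*U² (n(U) = (2*U)*(2*U) = 4*U²)
W - n(y(-44, d(4))) = 4749648 - 4*279² = 4749648 - 4*77841 = 4749648 - 1*311364 = 4749648 - 311364 = 4438284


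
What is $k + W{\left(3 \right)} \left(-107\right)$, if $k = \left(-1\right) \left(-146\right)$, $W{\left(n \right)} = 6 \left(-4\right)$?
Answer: $2714$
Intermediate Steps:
$W{\left(n \right)} = -24$
$k = 146$
$k + W{\left(3 \right)} \left(-107\right) = 146 - -2568 = 146 + 2568 = 2714$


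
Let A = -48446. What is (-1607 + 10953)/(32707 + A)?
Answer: -9346/15739 ≈ -0.59381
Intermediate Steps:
(-1607 + 10953)/(32707 + A) = (-1607 + 10953)/(32707 - 48446) = 9346/(-15739) = 9346*(-1/15739) = -9346/15739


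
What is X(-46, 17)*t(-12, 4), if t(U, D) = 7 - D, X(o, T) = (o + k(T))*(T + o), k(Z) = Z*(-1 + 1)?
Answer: 4002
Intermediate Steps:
k(Z) = 0 (k(Z) = Z*0 = 0)
X(o, T) = o*(T + o) (X(o, T) = (o + 0)*(T + o) = o*(T + o))
X(-46, 17)*t(-12, 4) = (-46*(17 - 46))*(7 - 1*4) = (-46*(-29))*(7 - 4) = 1334*3 = 4002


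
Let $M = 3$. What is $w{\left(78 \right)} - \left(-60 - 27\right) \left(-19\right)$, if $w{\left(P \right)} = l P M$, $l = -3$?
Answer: $-2355$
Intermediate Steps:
$w{\left(P \right)} = - 9 P$ ($w{\left(P \right)} = - 3 P 3 = - 9 P$)
$w{\left(78 \right)} - \left(-60 - 27\right) \left(-19\right) = \left(-9\right) 78 - \left(-60 - 27\right) \left(-19\right) = -702 - \left(-87\right) \left(-19\right) = -702 - 1653 = -2355$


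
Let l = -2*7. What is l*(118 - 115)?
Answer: -42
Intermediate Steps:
l = -14
l*(118 - 115) = -14*(118 - 115) = -14*3 = -42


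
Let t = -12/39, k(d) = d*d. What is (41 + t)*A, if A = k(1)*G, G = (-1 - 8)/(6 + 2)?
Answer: -4761/104 ≈ -45.779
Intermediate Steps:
k(d) = d²
G = -9/8 ≈ -1.1250
t = -4/13 (t = -12*1/39 = -4/13 ≈ -0.30769)
A = -9/8 (A = 1²*(-9/8) = 1*(-9/8) = -9/8 ≈ -1.1250)
(41 + t)*A = (41 - 4/13)*(-9/8) = (529/13)*(-9/8) = -4761/104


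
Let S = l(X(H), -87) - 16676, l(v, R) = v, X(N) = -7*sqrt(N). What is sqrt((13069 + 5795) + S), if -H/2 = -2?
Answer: sqrt(2174) ≈ 46.626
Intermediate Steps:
H = 4 (H = -2*(-2) = 4)
S = -16690 (S = -7*sqrt(4) - 16676 = -7*2 - 16676 = -14 - 16676 = -16690)
sqrt((13069 + 5795) + S) = sqrt((13069 + 5795) - 16690) = sqrt(18864 - 16690) = sqrt(2174)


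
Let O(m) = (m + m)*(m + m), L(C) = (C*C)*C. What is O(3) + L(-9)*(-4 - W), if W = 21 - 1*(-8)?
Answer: 24093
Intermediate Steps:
L(C) = C³ (L(C) = C²*C = C³)
O(m) = 4*m² (O(m) = (2*m)*(2*m) = 4*m²)
W = 29 (W = 21 + 8 = 29)
O(3) + L(-9)*(-4 - W) = 4*3² + (-9)³*(-4 - 1*29) = 4*9 - 729*(-4 - 29) = 36 - 729*(-33) = 36 + 24057 = 24093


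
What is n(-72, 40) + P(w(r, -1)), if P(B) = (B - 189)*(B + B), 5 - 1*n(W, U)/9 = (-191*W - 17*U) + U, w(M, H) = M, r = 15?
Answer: -123183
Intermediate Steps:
n(W, U) = 45 + 144*U + 1719*W (n(W, U) = 45 - 9*((-191*W - 17*U) + U) = 45 - 9*(-191*W - 16*U) = 45 + (144*U + 1719*W) = 45 + 144*U + 1719*W)
P(B) = 2*B*(-189 + B) (P(B) = (-189 + B)*(2*B) = 2*B*(-189 + B))
n(-72, 40) + P(w(r, -1)) = (45 + 144*40 + 1719*(-72)) + 2*15*(-189 + 15) = (45 + 5760 - 123768) + 2*15*(-174) = -117963 - 5220 = -123183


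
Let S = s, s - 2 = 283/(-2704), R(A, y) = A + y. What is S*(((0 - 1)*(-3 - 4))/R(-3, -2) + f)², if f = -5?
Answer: 13120/169 ≈ 77.633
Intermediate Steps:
s = 5125/2704 (s = 2 + 283/(-2704) = 2 + 283*(-1/2704) = 2 - 283/2704 = 5125/2704 ≈ 1.8953)
S = 5125/2704 ≈ 1.8953
S*(((0 - 1)*(-3 - 4))/R(-3, -2) + f)² = 5125*(((0 - 1)*(-3 - 4))/(-3 - 2) - 5)²/2704 = 5125*(-1*(-7)/(-5) - 5)²/2704 = 5125*(7*(-⅕) - 5)²/2704 = 5125*(-7/5 - 5)²/2704 = 5125*(-32/5)²/2704 = (5125/2704)*(1024/25) = 13120/169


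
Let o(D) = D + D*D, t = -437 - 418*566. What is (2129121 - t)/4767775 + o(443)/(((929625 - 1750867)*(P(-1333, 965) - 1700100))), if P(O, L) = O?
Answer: 1653094458599942528/3330977968722848075 ≈ 0.49628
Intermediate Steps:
t = -237025 (t = -437 - 236588 = -237025)
o(D) = D + D²
(2129121 - t)/4767775 + o(443)/(((929625 - 1750867)*(P(-1333, 965) - 1700100))) = (2129121 - 1*(-237025))/4767775 + (443*(1 + 443))/(((929625 - 1750867)*(-1333 - 1700100))) = (2129121 + 237025)*(1/4767775) + (443*444)/((-821242*(-1701433))) = 2366146*(1/4767775) + 196692/1397288239786 = 2366146/4767775 + 196692*(1/1397288239786) = 2366146/4767775 + 98346/698644119893 = 1653094458599942528/3330977968722848075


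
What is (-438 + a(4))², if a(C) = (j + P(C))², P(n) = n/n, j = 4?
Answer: 170569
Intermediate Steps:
P(n) = 1
a(C) = 25 (a(C) = (4 + 1)² = 5² = 25)
(-438 + a(4))² = (-438 + 25)² = (-413)² = 170569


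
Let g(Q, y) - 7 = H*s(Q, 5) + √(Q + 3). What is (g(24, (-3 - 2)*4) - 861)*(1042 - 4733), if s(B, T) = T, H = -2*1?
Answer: 3189024 - 11073*√3 ≈ 3.1698e+6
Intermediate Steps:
H = -2
g(Q, y) = -3 + √(3 + Q) (g(Q, y) = 7 + (-2*5 + √(Q + 3)) = 7 + (-10 + √(3 + Q)) = -3 + √(3 + Q))
(g(24, (-3 - 2)*4) - 861)*(1042 - 4733) = ((-3 + √(3 + 24)) - 861)*(1042 - 4733) = ((-3 + √27) - 861)*(-3691) = ((-3 + 3*√3) - 861)*(-3691) = (-864 + 3*√3)*(-3691) = 3189024 - 11073*√3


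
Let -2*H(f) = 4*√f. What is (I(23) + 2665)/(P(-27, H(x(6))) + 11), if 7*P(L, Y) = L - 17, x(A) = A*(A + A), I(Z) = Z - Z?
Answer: 18655/33 ≈ 565.30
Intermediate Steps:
I(Z) = 0
x(A) = 2*A² (x(A) = A*(2*A) = 2*A²)
H(f) = -2*√f
P(L, Y) = -17/7 + L/7 (P(L, Y) = (L - 17)/7 = (-17 + L)/7 = -17/7 + L/7)
(I(23) + 2665)/(P(-27, H(x(6))) + 11) = (0 + 2665)/((-17/7 + (⅐)*(-27)) + 11) = 2665/((-17/7 - 27/7) + 11) = 2665/(-44/7 + 11) = 2665/(33/7) = 2665*(7/33) = 18655/33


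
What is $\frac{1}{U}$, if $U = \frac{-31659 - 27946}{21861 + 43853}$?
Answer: $- \frac{65714}{59605} \approx -1.1025$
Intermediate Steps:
$U = - \frac{59605}{65714}$ ($U = \frac{-31659 - 27946}{65714} = \left(-59605\right) \frac{1}{65714} = - \frac{59605}{65714} \approx -0.90704$)
$\frac{1}{U} = \frac{1}{- \frac{59605}{65714}} = - \frac{65714}{59605}$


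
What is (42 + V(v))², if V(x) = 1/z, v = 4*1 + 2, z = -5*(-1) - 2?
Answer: 16129/9 ≈ 1792.1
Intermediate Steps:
z = 3 (z = 5 - 2 = 3)
v = 6 (v = 4 + 2 = 6)
V(x) = ⅓ (V(x) = 1/3 = ⅓)
(42 + V(v))² = (42 + ⅓)² = (127/3)² = 16129/9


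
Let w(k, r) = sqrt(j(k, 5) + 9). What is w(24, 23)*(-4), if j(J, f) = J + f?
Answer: -4*sqrt(38) ≈ -24.658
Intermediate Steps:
w(k, r) = sqrt(14 + k) (w(k, r) = sqrt((k + 5) + 9) = sqrt((5 + k) + 9) = sqrt(14 + k))
w(24, 23)*(-4) = sqrt(14 + 24)*(-4) = sqrt(38)*(-4) = -4*sqrt(38)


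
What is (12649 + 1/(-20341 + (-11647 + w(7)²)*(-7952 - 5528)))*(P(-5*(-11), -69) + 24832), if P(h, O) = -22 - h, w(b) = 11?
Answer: 48644166847788060/155350139 ≈ 3.1313e+8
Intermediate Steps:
(12649 + 1/(-20341 + (-11647 + w(7)²)*(-7952 - 5528)))*(P(-5*(-11), -69) + 24832) = (12649 + 1/(-20341 + (-11647 + 11²)*(-7952 - 5528)))*((-22 - (-5)*(-11)) + 24832) = (12649 + 1/(-20341 + (-11647 + 121)*(-13480)))*((-22 - 1*55) + 24832) = (12649 + 1/(-20341 - 11526*(-13480)))*((-22 - 55) + 24832) = (12649 + 1/(-20341 + 155370480))*(-77 + 24832) = (12649 + 1/155350139)*24755 = (1965023908212/155350139)*24755 = 48644166847788060/155350139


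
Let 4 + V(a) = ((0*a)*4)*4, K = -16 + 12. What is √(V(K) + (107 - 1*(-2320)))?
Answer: √2423 ≈ 49.224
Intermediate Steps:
K = -4
V(a) = -4 (V(a) = -4 + ((0*a)*4)*4 = -4 + (0*4)*4 = -4 + 0*4 = -4 + 0 = -4)
√(V(K) + (107 - 1*(-2320))) = √(-4 + (107 - 1*(-2320))) = √(-4 + (107 + 2320)) = √(-4 + 2427) = √2423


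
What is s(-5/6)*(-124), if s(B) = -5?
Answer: 620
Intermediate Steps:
s(-5/6)*(-124) = -5*(-124) = 620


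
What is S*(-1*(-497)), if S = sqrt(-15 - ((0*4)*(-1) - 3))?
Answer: 994*I*sqrt(3) ≈ 1721.7*I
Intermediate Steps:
S = 2*I*sqrt(3) (S = sqrt(-15 - (0*(-1) - 3)) = sqrt(-15 - (0 - 3)) = sqrt(-15 - 1*(-3)) = sqrt(-15 + 3) = sqrt(-12) = 2*I*sqrt(3) ≈ 3.4641*I)
S*(-1*(-497)) = (2*I*sqrt(3))*(-1*(-497)) = (2*I*sqrt(3))*497 = 994*I*sqrt(3)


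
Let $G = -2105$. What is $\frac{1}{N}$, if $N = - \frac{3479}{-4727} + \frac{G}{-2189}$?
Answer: $\frac{10347403}{17565866} \approx 0.58906$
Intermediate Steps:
$N = \frac{17565866}{10347403}$ ($N = - \frac{3479}{-4727} - \frac{2105}{-2189} = \left(-3479\right) \left(- \frac{1}{4727}\right) - - \frac{2105}{2189} = \frac{3479}{4727} + \frac{2105}{2189} = \frac{17565866}{10347403} \approx 1.6976$)
$\frac{1}{N} = \frac{1}{\frac{17565866}{10347403}} = \frac{10347403}{17565866}$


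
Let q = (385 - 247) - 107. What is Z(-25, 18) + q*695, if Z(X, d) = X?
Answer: 21520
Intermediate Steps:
q = 31 (q = 138 - 107 = 31)
Z(-25, 18) + q*695 = -25 + 31*695 = -25 + 21545 = 21520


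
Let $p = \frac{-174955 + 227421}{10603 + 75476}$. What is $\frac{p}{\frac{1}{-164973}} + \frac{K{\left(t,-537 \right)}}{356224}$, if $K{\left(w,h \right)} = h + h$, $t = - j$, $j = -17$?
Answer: $- \frac{513881242550413}{5110567616} \approx -1.0055 \cdot 10^{5}$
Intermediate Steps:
$t = 17$ ($t = \left(-1\right) \left(-17\right) = 17$)
$p = \frac{52466}{86079} \approx 0.60951$
$K{\left(w,h \right)} = 2 h$
$\frac{p}{\frac{1}{-164973}} + \frac{K{\left(t,-537 \right)}}{356224} = \frac{52466}{86079 \frac{1}{-164973}} + \frac{2 \left(-537\right)}{356224} = \frac{52466}{86079 \left(- \frac{1}{164973}\right)} - \frac{537}{178112} = \frac{52466}{86079} \left(-164973\right) - \frac{537}{178112} = - \frac{2885157806}{28693} - \frac{537}{178112} = - \frac{513881242550413}{5110567616}$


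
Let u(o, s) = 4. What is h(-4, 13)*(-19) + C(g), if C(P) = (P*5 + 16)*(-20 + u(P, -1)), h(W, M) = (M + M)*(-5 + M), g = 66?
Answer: -9488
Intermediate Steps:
h(W, M) = 2*M*(-5 + M) (h(W, M) = (2*M)*(-5 + M) = 2*M*(-5 + M))
C(P) = -256 - 80*P (C(P) = (P*5 + 16)*(-20 + 4) = (5*P + 16)*(-16) = (16 + 5*P)*(-16) = -256 - 80*P)
h(-4, 13)*(-19) + C(g) = (2*13*(-5 + 13))*(-19) + (-256 - 80*66) = (2*13*8)*(-19) + (-256 - 5280) = 208*(-19) - 5536 = -3952 - 5536 = -9488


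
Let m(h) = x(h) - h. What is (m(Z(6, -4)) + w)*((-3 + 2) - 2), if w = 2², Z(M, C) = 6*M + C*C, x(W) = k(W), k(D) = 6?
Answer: 126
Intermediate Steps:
x(W) = 6
Z(M, C) = C² + 6*M (Z(M, C) = 6*M + C² = C² + 6*M)
w = 4
m(h) = 6 - h
(m(Z(6, -4)) + w)*((-3 + 2) - 2) = ((6 - ((-4)² + 6*6)) + 4)*((-3 + 2) - 2) = ((6 - (16 + 36)) + 4)*(-1 - 2) = ((6 - 1*52) + 4)*(-3) = ((6 - 52) + 4)*(-3) = (-46 + 4)*(-3) = -42*(-3) = 126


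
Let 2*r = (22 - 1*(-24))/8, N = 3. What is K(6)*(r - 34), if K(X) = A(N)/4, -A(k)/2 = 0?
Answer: 0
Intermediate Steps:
A(k) = 0 (A(k) = -2*0 = 0)
K(X) = 0 (K(X) = 0/4 = 0*(¼) = 0)
r = 23/8 (r = ((22 - 1*(-24))/8)/2 = ((22 + 24)*(⅛))/2 = (46*(⅛))/2 = (½)*(23/4) = 23/8 ≈ 2.8750)
K(6)*(r - 34) = 0*(23/8 - 34) = 0*(-249/8) = 0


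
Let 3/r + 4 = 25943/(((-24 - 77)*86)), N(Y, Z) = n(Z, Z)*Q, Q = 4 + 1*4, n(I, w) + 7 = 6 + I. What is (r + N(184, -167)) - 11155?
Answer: -252850957/20229 ≈ -12499.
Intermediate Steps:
n(I, w) = -1 + I (n(I, w) = -7 + (6 + I) = -1 + I)
Q = 8 (Q = 4 + 4 = 8)
N(Y, Z) = -8 + 8*Z (N(Y, Z) = (-1 + Z)*8 = -8 + 8*Z)
r = -8686/20229 (r = 3/(-4 + 25943/(((-24 - 77)*86))) = 3/(-4 + 25943/((-101*86))) = 3/(-4 + 25943/(-8686)) = 3/(-4 + 25943*(-1/8686)) = 3/(-4 - 25943/8686) = 3/(-60687/8686) = 3*(-8686/60687) = -8686/20229 ≈ -0.42938)
(r + N(184, -167)) - 11155 = (-8686/20229 + (-8 + 8*(-167))) - 11155 = (-8686/20229 + (-8 - 1336)) - 11155 = (-8686/20229 - 1344) - 11155 = -27196462/20229 - 11155 = -252850957/20229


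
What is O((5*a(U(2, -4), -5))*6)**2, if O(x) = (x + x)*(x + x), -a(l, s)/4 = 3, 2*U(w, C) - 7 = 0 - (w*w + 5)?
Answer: 268738560000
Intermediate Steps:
U(w, C) = 1 - w**2/2 (U(w, C) = 7/2 + (0 - (w*w + 5))/2 = 7/2 + (0 - (w**2 + 5))/2 = 7/2 + (0 - (5 + w**2))/2 = 7/2 + (0 + (-5 - w**2))/2 = 7/2 + (-5 - w**2)/2 = 7/2 + (-5/2 - w**2/2) = 1 - w**2/2)
a(l, s) = -12 (a(l, s) = -4*3 = -12)
O(x) = 4*x**2 (O(x) = (2*x)*(2*x) = 4*x**2)
O((5*a(U(2, -4), -5))*6)**2 = (4*((5*(-12))*6)**2)**2 = (4*(-60*6)**2)**2 = (4*(-360)**2)**2 = (4*129600)**2 = 518400**2 = 268738560000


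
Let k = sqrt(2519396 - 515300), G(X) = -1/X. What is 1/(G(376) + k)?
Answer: 376/283331076095 + 1131008*sqrt(31314)/283331076095 ≈ 0.00070638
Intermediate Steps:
k = 8*sqrt(31314) (k = sqrt(2004096) = 8*sqrt(31314) ≈ 1415.7)
1/(G(376) + k) = 1/(-1/376 + 8*sqrt(31314))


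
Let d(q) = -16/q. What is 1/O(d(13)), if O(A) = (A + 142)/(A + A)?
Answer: -16/915 ≈ -0.017486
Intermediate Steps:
O(A) = (142 + A)/(2*A) (O(A) = (142 + A)/((2*A)) = (142 + A)*(1/(2*A)) = (142 + A)/(2*A))
1/O(d(13)) = 1/((142 - 16/13)/(2*((-16/13)))) = 1/((142 - 16*1/13)/(2*((-16*1/13)))) = 1/((142 - 16/13)/(2*(-16/13))) = 1/((1/2)*(-13/16)*(1830/13)) = 1/(-915/16) = -16/915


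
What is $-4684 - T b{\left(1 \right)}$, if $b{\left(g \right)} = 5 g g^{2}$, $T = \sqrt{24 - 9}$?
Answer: $-4684 - 5 \sqrt{15} \approx -4703.4$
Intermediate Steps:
$T = \sqrt{15} \approx 3.873$
$b{\left(g \right)} = 5 g^{3}$
$-4684 - T b{\left(1 \right)} = -4684 - \sqrt{15} \cdot 5 \cdot 1^{3} = -4684 - \sqrt{15} \cdot 5 \cdot 1 = -4684 - \sqrt{15} \cdot 5 = -4684 - 5 \sqrt{15}$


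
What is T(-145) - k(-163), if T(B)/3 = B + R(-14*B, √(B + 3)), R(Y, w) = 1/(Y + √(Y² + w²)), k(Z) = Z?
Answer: -16267/71 - 9*√457862/142 ≈ -272.00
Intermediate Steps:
T(B) = 3*B + 3/(√(3 + B + 196*B²) - 14*B) (T(B) = 3*(B + 1/(-14*B + √((-14*B)² + (√(B + 3))²))) = 3*(B + 1/(-14*B + √(196*B² + (√(3 + B))²))) = 3*(B + 1/(-14*B + √(196*B² + (3 + B)))) = 3*(B + 1/(-14*B + √(3 + B + 196*B²))) = 3*(B + 1/(√(3 + B + 196*B²) - 14*B)) = 3*B + 3/(√(3 + B + 196*B²) - 14*B))
T(-145) - k(-163) = 3*(-1 - 145*(-√(3 - 145 + 196*(-145)²) + 14*(-145)))/(-√(3 - 145 + 196*(-145)²) + 14*(-145)) - 1*(-163) = 3*(-1 - 145*(-√(3 - 145 + 196*21025) - 2030))/(-√(3 - 145 + 196*21025) - 2030) + 163 = 3*(-1 - 145*(-√(3 - 145 + 4120900) - 2030))/(-√(3 - 145 + 4120900) - 2030) + 163 = 3*(-1 - 145*(-√4120758 - 2030))/(-√4120758 - 2030) + 163 = 3*(-1 - 145*(-3*√457862 - 2030))/(-3*√457862 - 2030) + 163 = 3*(-1 - 145*(-2030 - 3*√457862))/(-2030 - 3*√457862) + 163 = 3*(-1 + (294350 + 435*√457862))/(-2030 - 3*√457862) + 163 = 3*(294349 + 435*√457862)/(-2030 - 3*√457862) + 163 = 163 + 3*(294349 + 435*√457862)/(-2030 - 3*√457862)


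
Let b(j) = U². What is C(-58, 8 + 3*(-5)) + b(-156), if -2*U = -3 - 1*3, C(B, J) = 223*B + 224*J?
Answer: -14493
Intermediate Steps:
U = 3 (U = -(-3 - 1*3)/2 = -(-3 - 3)/2 = -½*(-6) = 3)
b(j) = 9 (b(j) = 3² = 9)
C(-58, 8 + 3*(-5)) + b(-156) = (223*(-58) + 224*(8 + 3*(-5))) + 9 = (-12934 + 224*(8 - 15)) + 9 = (-12934 + 224*(-7)) + 9 = (-12934 - 1568) + 9 = -14502 + 9 = -14493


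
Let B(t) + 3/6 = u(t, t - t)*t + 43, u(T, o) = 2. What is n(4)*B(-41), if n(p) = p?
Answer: -158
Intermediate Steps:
B(t) = 85/2 + 2*t (B(t) = -½ + (2*t + 43) = -½ + (43 + 2*t) = 85/2 + 2*t)
n(4)*B(-41) = 4*(85/2 + 2*(-41)) = 4*(85/2 - 82) = 4*(-79/2) = -158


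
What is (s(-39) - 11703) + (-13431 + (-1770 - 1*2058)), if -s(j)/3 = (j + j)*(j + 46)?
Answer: -27324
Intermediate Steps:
s(j) = -6*j*(46 + j) (s(j) = -3*(j + j)*(j + 46) = -3*2*j*(46 + j) = -6*j*(46 + j))
(s(-39) - 11703) + (-13431 + (-1770 - 1*2058)) = (-6*(-39)*(46 - 39) - 11703) + (-13431 + (-1770 - 1*2058)) = (-6*(-39)*7 - 11703) + (-13431 + (-1770 - 2058)) = (1638 - 11703) + (-13431 - 3828) = -10065 - 17259 = -27324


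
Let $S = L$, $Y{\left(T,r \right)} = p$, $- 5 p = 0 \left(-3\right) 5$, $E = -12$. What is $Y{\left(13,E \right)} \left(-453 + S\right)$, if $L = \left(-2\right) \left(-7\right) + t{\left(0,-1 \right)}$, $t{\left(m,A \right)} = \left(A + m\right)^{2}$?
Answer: $0$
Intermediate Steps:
$p = 0$ ($p = - \frac{0 \left(-3\right) 5}{5} = - \frac{0 \cdot 5}{5} = \left(- \frac{1}{5}\right) 0 = 0$)
$Y{\left(T,r \right)} = 0$
$L = 15$ ($L = \left(-2\right) \left(-7\right) + \left(-1 + 0\right)^{2} = 14 + \left(-1\right)^{2} = 14 + 1 = 15$)
$S = 15$
$Y{\left(13,E \right)} \left(-453 + S\right) = 0 \left(-453 + 15\right) = 0 \left(-438\right) = 0$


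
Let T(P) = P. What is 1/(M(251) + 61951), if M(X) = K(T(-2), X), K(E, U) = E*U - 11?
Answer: 1/61438 ≈ 1.6277e-5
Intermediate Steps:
K(E, U) = -11 + E*U
M(X) = -11 - 2*X
1/(M(251) + 61951) = 1/((-11 - 2*251) + 61951) = 1/((-11 - 502) + 61951) = 1/(-513 + 61951) = 1/61438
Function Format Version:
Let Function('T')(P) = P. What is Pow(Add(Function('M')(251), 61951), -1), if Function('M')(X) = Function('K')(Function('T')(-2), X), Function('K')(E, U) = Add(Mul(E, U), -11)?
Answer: Rational(1, 61438) ≈ 1.6277e-5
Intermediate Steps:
Function('K')(E, U) = Add(-11, Mul(E, U))
Function('M')(X) = Add(-11, Mul(-2, X))
Pow(Add(Function('M')(251), 61951), -1) = Pow(Add(Add(-11, Mul(-2, 251)), 61951), -1) = Pow(Add(Add(-11, -502), 61951), -1) = Pow(Add(-513, 61951), -1) = Pow(61438, -1) = Rational(1, 61438)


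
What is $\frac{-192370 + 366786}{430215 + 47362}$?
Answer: $\frac{174416}{477577} \approx 0.36521$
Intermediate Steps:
$\frac{-192370 + 366786}{430215 + 47362} = \frac{174416}{477577}$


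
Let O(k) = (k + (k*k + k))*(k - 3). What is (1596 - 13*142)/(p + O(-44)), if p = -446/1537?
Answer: 192125/66749059 ≈ 0.0028783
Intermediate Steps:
O(k) = (-3 + k)*(k**2 + 2*k) (O(k) = (k + (k**2 + k))*(-3 + k) = (k + (k + k**2))*(-3 + k) = (k**2 + 2*k)*(-3 + k) = (-3 + k)*(k**2 + 2*k))
p = -446/1537 (p = -446*1/1537 = -446/1537 ≈ -0.29018)
(1596 - 13*142)/(p + O(-44)) = (1596 - 13*142)/(-446/1537 - 44*(-6 + (-44)**2 - 1*(-44))) = (1596 - 1846)/(-446/1537 - 44*(-6 + 1936 + 44)) = -250/(-446/1537 - 44*1974) = -250/(-446/1537 - 86856) = -250/(-133498118/1537) = -250*(-1537/133498118) = 192125/66749059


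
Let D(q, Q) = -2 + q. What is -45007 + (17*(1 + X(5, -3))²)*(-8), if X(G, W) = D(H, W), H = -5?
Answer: -49903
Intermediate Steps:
X(G, W) = -7 (X(G, W) = -2 - 5 = -7)
-45007 + (17*(1 + X(5, -3))²)*(-8) = -45007 + (17*(1 - 7)²)*(-8) = -45007 + (17*(-6)²)*(-8) = -45007 + (17*36)*(-8) = -45007 + 612*(-8) = -45007 - 4896 = -49903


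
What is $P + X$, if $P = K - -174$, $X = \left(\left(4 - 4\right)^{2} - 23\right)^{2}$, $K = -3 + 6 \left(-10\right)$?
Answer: $640$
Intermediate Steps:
$K = -63$ ($K = -3 - 60 = -63$)
$X = 529$ ($X = \left(0^{2} - 23\right)^{2} = \left(0 - 23\right)^{2} = \left(-23\right)^{2} = 529$)
$P = 111$ ($P = -63 - -174 = -63 + 174 = 111$)
$P + X = 111 + 529 = 640$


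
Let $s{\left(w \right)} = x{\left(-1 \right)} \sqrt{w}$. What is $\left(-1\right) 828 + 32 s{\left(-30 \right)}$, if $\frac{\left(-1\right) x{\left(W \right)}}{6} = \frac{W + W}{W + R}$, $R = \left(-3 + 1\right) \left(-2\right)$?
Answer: $-828 + 128 i \sqrt{30} \approx -828.0 + 701.08 i$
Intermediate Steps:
$R = 4$ ($R = \left(-2\right) \left(-2\right) = 4$)
$x{\left(W \right)} = - \frac{12 W}{4 + W}$ ($x{\left(W \right)} = - 6 \frac{W + W}{W + 4} = - 6 \frac{2 W}{4 + W} = - \frac{12 W}{4 + W}$)
$s{\left(w \right)} = 4 \sqrt{w}$ ($s{\left(w \right)} = \left(-12\right) \left(-1\right) \frac{1}{4 - 1} \sqrt{w} = \left(-12\right) \left(-1\right) \frac{1}{3} \sqrt{w} = 4 \sqrt{w}$)
$\left(-1\right) 828 + 32 s{\left(-30 \right)} = \left(-1\right) 828 + 32 \cdot 4 \sqrt{-30} = -828 + 32 \cdot 4 i \sqrt{30} = -828 + 128 i \sqrt{30}$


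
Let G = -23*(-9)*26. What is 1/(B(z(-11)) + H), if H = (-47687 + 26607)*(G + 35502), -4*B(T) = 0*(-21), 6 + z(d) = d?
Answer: -1/861834720 ≈ -1.1603e-9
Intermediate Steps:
z(d) = -6 + d
B(T) = 0 (B(T) = -0*(-21) = -¼*0 = 0)
G = 5382 (G = 207*26 = 5382)
H = -861834720 (H = (-47687 + 26607)*(5382 + 35502) = -21080*40884 = -861834720)
1/(B(z(-11)) + H) = 1/(0 - 861834720) = 1/(-861834720) = -1/861834720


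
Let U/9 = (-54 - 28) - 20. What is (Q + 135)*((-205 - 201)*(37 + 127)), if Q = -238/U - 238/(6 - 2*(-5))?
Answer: -216422969/27 ≈ -8.0157e+6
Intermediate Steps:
U = -918 (U = 9*((-54 - 28) - 20) = 9*(-82 - 20) = 9*(-102) = -918)
Q = -3157/216 (Q = -238/(-918) - 238/(6 - 2*(-5)) = -238*(-1/918) - 238/(6 + 10) = 7/27 - 238/16 = 7/27 - 238*1/16 = 7/27 - 119/8 = -3157/216 ≈ -14.616)
(Q + 135)*((-205 - 201)*(37 + 127)) = (-3157/216 + 135)*((-205 - 201)*(37 + 127)) = 26003*(-406*164)/216 = (26003/216)*(-66584) = -216422969/27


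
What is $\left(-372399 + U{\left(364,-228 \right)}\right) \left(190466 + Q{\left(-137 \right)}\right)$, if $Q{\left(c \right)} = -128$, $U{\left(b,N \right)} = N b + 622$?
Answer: $-86559821922$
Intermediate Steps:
$U{\left(b,N \right)} = 622 + N b$
$\left(-372399 + U{\left(364,-228 \right)}\right) \left(190466 + Q{\left(-137 \right)}\right) = \left(-372399 + \left(622 - 82992\right)\right) \left(190466 - 128\right) = \left(-372399 + \left(622 - 82992\right)\right) 190338 = \left(-372399 - 82370\right) 190338 = \left(-454769\right) 190338 = -86559821922$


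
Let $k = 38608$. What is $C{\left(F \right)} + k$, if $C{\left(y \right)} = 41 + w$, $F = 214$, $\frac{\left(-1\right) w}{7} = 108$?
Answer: $37893$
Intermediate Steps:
$w = -756$ ($w = \left(-7\right) 108 = -756$)
$C{\left(y \right)} = -715$ ($C{\left(y \right)} = 41 - 756 = -715$)
$C{\left(F \right)} + k = -715 + 38608 = 37893$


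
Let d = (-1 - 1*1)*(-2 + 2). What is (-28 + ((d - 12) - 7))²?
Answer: 2209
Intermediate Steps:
d = 0 (d = (-1 - 1)*0 = -2*0 = 0)
(-28 + ((d - 12) - 7))² = (-28 + ((0 - 12) - 7))² = (-28 + (-12 - 7))² = (-28 - 19)² = (-47)² = 2209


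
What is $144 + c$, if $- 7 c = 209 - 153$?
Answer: $136$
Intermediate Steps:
$c = -8$ ($c = - \frac{209 - 153}{7} = \left(- \frac{1}{7}\right) 56 = -8$)
$144 + c = 144 - 8 = 136$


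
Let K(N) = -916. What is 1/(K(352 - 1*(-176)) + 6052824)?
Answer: 1/6051908 ≈ 1.6524e-7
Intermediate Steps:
1/(K(352 - 1*(-176)) + 6052824) = 1/(-916 + 6052824) = 1/6051908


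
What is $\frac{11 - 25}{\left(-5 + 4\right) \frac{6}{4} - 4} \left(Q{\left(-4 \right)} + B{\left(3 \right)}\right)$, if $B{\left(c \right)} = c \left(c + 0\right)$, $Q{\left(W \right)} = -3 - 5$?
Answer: $\frac{28}{11} \approx 2.5455$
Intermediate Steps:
$Q{\left(W \right)} = -8$
$B{\left(c \right)} = c^{2}$ ($B{\left(c \right)} = c c = c^{2}$)
$\frac{11 - 25}{\left(-5 + 4\right) \frac{6}{4} - 4} \left(Q{\left(-4 \right)} + B{\left(3 \right)}\right) = \frac{11 - 25}{\left(-5 + 4\right) \frac{6}{4} - 4} \left(-8 + 3^{2}\right) = - \frac{14}{- \frac{6}{4} - 4} \left(-8 + 9\right) = - \frac{14}{\left(-1\right) \frac{3}{2} - 4} \cdot 1 = - \frac{14}{- \frac{3}{2} - 4} \cdot 1 = - \frac{14}{- \frac{11}{2}} \cdot 1 = \left(-14\right) \left(- \frac{2}{11}\right) 1 = \frac{28}{11} \cdot 1 = \frac{28}{11}$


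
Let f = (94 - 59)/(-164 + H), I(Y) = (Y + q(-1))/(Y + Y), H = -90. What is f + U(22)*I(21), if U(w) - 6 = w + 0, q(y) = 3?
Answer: 4029/254 ≈ 15.862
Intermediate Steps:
U(w) = 6 + w (U(w) = 6 + (w + 0) = 6 + w)
I(Y) = (3 + Y)/(2*Y) (I(Y) = (Y + 3)/(Y + Y) = (3 + Y)/((2*Y)) = (3 + Y)*(1/(2*Y)) = (3 + Y)/(2*Y))
f = -35/254 (f = (94 - 59)/(-164 - 90) = 35/(-254) = 35*(-1/254) = -35/254 ≈ -0.13780)
f + U(22)*I(21) = -35/254 + (6 + 22)*((½)*(3 + 21)/21) = -35/254 + 28*((½)*(1/21)*24) = -35/254 + 28*(4/7) = -35/254 + 16 = 4029/254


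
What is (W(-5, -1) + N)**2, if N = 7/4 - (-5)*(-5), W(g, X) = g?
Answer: 12769/16 ≈ 798.06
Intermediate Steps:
N = -93/4 (N = 7*(1/4) - 1*25 = 7/4 - 25 = -93/4 ≈ -23.250)
(W(-5, -1) + N)**2 = (-5 - 93/4)**2 = (-113/4)**2 = 12769/16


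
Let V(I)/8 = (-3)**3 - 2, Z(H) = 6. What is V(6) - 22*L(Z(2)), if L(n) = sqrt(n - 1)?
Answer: -232 - 22*sqrt(5) ≈ -281.19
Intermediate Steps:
V(I) = -232 (V(I) = 8*((-3)**3 - 2) = 8*(-27 - 2) = 8*(-29) = -232)
L(n) = sqrt(-1 + n)
V(6) - 22*L(Z(2)) = -232 - 22*sqrt(-1 + 6) = -232 - 22*sqrt(5)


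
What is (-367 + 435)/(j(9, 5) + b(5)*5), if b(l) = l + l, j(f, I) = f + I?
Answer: 17/16 ≈ 1.0625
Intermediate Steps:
j(f, I) = I + f
b(l) = 2*l
(-367 + 435)/(j(9, 5) + b(5)*5) = (-367 + 435)/((5 + 9) + (2*5)*5) = 68/(14 + 10*5) = 68/(14 + 50) = 68/64 = (1/64)*68 = 17/16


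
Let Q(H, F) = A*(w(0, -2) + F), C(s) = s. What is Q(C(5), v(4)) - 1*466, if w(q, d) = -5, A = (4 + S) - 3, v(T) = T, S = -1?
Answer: -466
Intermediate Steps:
A = 0 (A = (4 - 1) - 3 = 3 - 3 = 0)
Q(H, F) = 0 (Q(H, F) = 0*(-5 + F) = 0)
Q(C(5), v(4)) - 1*466 = 0 - 1*466 = 0 - 466 = -466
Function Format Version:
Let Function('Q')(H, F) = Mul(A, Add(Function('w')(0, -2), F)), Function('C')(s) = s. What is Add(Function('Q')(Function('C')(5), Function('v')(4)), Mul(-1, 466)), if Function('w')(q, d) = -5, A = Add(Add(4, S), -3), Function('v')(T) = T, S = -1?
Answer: -466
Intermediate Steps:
A = 0 (A = Add(Add(4, -1), -3) = Add(3, -3) = 0)
Function('Q')(H, F) = 0 (Function('Q')(H, F) = Mul(0, Add(-5, F)) = 0)
Add(Function('Q')(Function('C')(5), Function('v')(4)), Mul(-1, 466)) = Add(0, Mul(-1, 466)) = Add(0, -466) = -466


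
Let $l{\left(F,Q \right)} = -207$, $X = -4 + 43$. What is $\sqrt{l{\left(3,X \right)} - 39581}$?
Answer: $14 i \sqrt{203} \approx 199.47 i$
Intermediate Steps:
$X = 39$
$\sqrt{l{\left(3,X \right)} - 39581} = \sqrt{-207 - 39581} = \sqrt{-39788} = 14 i \sqrt{203}$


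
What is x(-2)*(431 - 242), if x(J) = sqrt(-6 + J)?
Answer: 378*I*sqrt(2) ≈ 534.57*I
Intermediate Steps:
x(-2)*(431 - 242) = sqrt(-6 - 2)*(431 - 242) = sqrt(-8)*189 = (2*I*sqrt(2))*189 = 378*I*sqrt(2)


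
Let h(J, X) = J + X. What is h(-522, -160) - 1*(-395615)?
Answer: 394933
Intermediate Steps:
h(-522, -160) - 1*(-395615) = (-522 - 160) - 1*(-395615) = -682 + 395615 = 394933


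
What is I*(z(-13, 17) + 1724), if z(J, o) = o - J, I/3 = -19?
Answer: -99978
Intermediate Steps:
I = -57 (I = 3*(-19) = -57)
I*(z(-13, 17) + 1724) = -57*((17 - 1*(-13)) + 1724) = -57*((17 + 13) + 1724) = -57*(30 + 1724) = -57*1754 = -99978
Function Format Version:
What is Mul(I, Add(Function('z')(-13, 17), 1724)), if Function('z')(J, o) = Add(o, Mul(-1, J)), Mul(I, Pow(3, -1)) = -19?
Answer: -99978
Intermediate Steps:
I = -57 (I = Mul(3, -19) = -57)
Mul(I, Add(Function('z')(-13, 17), 1724)) = Mul(-57, Add(Add(17, Mul(-1, -13)), 1724)) = Mul(-57, Add(Add(17, 13), 1724)) = Mul(-57, Add(30, 1724)) = Mul(-57, 1754) = -99978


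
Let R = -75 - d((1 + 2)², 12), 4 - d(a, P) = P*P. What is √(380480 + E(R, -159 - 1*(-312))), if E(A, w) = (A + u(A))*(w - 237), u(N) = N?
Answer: 2*√92390 ≈ 607.91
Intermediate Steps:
d(a, P) = 4 - P² (d(a, P) = 4 - P*P = 4 - P²)
R = 65 (R = -75 - (4 - 1*12²) = -75 - (4 - 1*144) = -75 - (4 - 144) = -75 - 1*(-140) = -75 + 140 = 65)
E(A, w) = 2*A*(-237 + w) (E(A, w) = (A + A)*(w - 237) = (2*A)*(-237 + w) = 2*A*(-237 + w))
√(380480 + E(R, -159 - 1*(-312))) = √(380480 + 2*65*(-237 + (-159 - 1*(-312)))) = √(380480 + 2*65*(-237 + (-159 + 312))) = √(380480 + 2*65*(-237 + 153)) = √(380480 + 2*65*(-84)) = √(380480 - 10920) = √369560 = 2*√92390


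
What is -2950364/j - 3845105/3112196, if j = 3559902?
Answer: -11435154009527/5539556382396 ≈ -2.0643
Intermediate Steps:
-2950364/j - 3845105/3112196 = -2950364/3559902 - 3845105/3112196 = -2950364*1/3559902 - 3845105*1/3112196 = -1475182/1779951 - 3845105/3112196 = -11435154009527/5539556382396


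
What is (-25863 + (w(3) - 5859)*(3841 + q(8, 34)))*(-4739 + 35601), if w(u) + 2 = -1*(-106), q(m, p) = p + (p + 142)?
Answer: -720299575216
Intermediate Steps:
q(m, p) = 142 + 2*p (q(m, p) = p + (142 + p) = 142 + 2*p)
w(u) = 104 (w(u) = -2 - 1*(-106) = -2 + 106 = 104)
(-25863 + (w(3) - 5859)*(3841 + q(8, 34)))*(-4739 + 35601) = (-25863 + (104 - 5859)*(3841 + (142 + 2*34)))*(-4739 + 35601) = (-25863 - 5755*(3841 + (142 + 68)))*30862 = (-25863 - 5755*(3841 + 210))*30862 = (-25863 - 5755*4051)*30862 = (-25863 - 23313505)*30862 = -23339368*30862 = -720299575216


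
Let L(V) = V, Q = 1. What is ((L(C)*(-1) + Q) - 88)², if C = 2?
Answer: 7921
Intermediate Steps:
((L(C)*(-1) + Q) - 88)² = ((2*(-1) + 1) - 88)² = ((-2 + 1) - 88)² = (-1 - 88)² = (-89)² = 7921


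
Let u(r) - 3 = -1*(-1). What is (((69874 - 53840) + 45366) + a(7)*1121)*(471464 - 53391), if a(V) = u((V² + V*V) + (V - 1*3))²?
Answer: 33168239528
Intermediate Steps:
u(r) = 4 (u(r) = 3 - 1*(-1) = 3 + 1 = 4)
a(V) = 16 (a(V) = 4² = 16)
(((69874 - 53840) + 45366) + a(7)*1121)*(471464 - 53391) = (((69874 - 53840) + 45366) + 16*1121)*(471464 - 53391) = ((16034 + 45366) + 17936)*418073 = (61400 + 17936)*418073 = 79336*418073 = 33168239528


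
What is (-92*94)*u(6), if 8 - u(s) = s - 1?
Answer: -25944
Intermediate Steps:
u(s) = 9 - s (u(s) = 8 - (s - 1) = 8 - (-1 + s) = 8 + (1 - s) = 9 - s)
(-92*94)*u(6) = (-92*94)*(9 - 1*6) = -8648*(9 - 6) = -8648*3 = -25944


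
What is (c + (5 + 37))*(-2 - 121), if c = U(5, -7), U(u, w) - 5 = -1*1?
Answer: -5658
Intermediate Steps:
U(u, w) = 4 (U(u, w) = 5 - 1*1 = 5 - 1 = 4)
c = 4
(c + (5 + 37))*(-2 - 121) = (4 + (5 + 37))*(-2 - 121) = (4 + 42)*(-123) = 46*(-123) = -5658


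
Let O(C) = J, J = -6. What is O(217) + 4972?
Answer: 4966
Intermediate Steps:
O(C) = -6
O(217) + 4972 = -6 + 4972 = 4966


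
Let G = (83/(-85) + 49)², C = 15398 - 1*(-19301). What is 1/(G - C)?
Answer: -7225/234037551 ≈ -3.0871e-5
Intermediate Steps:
C = 34699 (C = 15398 + 19301 = 34699)
G = 16662724/7225 (G = (83*(-1/85) + 49)² = (-83/85 + 49)² = (4082/85)² = 16662724/7225 ≈ 2306.3)
1/(G - C) = 1/(16662724/7225 - 1*34699) = 1/(16662724/7225 - 34699) = 1/(-234037551/7225) = -7225/234037551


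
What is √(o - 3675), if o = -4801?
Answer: 2*I*√2119 ≈ 92.065*I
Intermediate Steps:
√(o - 3675) = √(-4801 - 3675) = √(-8476) = 2*I*√2119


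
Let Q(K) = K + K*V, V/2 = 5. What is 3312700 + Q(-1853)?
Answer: 3292317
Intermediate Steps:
V = 10 (V = 2*5 = 10)
Q(K) = 11*K (Q(K) = K + K*10 = K + 10*K = 11*K)
3312700 + Q(-1853) = 3312700 + 11*(-1853) = 3312700 - 20383 = 3292317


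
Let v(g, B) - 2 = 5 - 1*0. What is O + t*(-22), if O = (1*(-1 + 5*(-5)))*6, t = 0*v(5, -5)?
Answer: -156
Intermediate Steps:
v(g, B) = 7 (v(g, B) = 2 + (5 - 1*0) = 2 + (5 + 0) = 2 + 5 = 7)
t = 0 (t = 0*7 = 0)
O = -156 (O = (1*(-1 - 25))*6 = (1*(-26))*6 = -26*6 = -156)
O + t*(-22) = -156 + 0*(-22) = -156 + 0 = -156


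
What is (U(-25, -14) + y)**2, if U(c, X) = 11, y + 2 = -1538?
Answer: 2337841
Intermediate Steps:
y = -1540 (y = -2 - 1538 = -1540)
(U(-25, -14) + y)**2 = (11 - 1540)**2 = (-1529)**2 = 2337841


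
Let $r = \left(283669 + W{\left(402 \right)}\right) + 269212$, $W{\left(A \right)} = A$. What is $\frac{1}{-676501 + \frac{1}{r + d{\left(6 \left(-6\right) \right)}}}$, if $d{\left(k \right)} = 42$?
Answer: $- \frac{553325}{374324915824} \approx -1.4782 \cdot 10^{-6}$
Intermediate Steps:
$r = 553283$ ($r = \left(283669 + 402\right) + 269212 = 284071 + 269212 = 553283$)
$\frac{1}{-676501 + \frac{1}{r + d{\left(6 \left(-6\right) \right)}}} = \frac{1}{-676501 + \frac{1}{553283 + 42}} = \frac{1}{-676501 + \frac{1}{553325}} = \frac{1}{- \frac{374324915824}{553325}} = - \frac{553325}{374324915824}$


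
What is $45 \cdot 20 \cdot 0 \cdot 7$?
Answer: $0$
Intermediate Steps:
$45 \cdot 20 \cdot 0 \cdot 7 = 900 \cdot 0 = 0$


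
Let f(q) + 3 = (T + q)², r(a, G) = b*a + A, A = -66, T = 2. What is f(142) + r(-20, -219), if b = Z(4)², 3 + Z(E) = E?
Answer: 20647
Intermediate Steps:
Z(E) = -3 + E
b = 1 (b = (-3 + 4)² = 1² = 1)
r(a, G) = -66 + a (r(a, G) = 1*a - 66 = a - 66 = -66 + a)
f(q) = -3 + (2 + q)²
f(142) + r(-20, -219) = (-3 + (2 + 142)²) + (-66 - 20) = (-3 + 144²) - 86 = (-3 + 20736) - 86 = 20733 - 86 = 20647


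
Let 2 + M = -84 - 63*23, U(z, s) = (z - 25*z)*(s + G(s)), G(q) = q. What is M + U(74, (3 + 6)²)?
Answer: -289247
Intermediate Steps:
U(z, s) = -48*s*z (U(z, s) = (z - 25*z)*(s + s) = (-24*z)*(2*s) = -48*s*z)
M = -1535 (M = -2 + (-84 - 63*23) = -2 + (-84 - 1449) = -2 - 1533 = -1535)
M + U(74, (3 + 6)²) = -1535 - 48*(3 + 6)²*74 = -1535 - 48*9²*74 = -1535 - 48*81*74 = -1535 - 287712 = -289247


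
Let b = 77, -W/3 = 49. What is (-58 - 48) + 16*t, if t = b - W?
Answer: 3478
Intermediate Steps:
W = -147 (W = -3*49 = -147)
t = 224 (t = 77 - 1*(-147) = 77 + 147 = 224)
(-58 - 48) + 16*t = (-58 - 48) + 16*224 = -106 + 3584 = 3478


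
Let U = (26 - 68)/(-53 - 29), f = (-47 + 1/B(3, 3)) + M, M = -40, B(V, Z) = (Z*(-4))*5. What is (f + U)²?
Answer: 45284265601/6051600 ≈ 7483.0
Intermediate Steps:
B(V, Z) = -20*Z (B(V, Z) = -4*Z*5 = -20*Z)
f = -5221/60 (f = (-47 + 1/(-20*3)) - 40 = (-47 + 1/(-60)) - 40 = (-47 - 1/60) - 40 = -2821/60 - 40 = -5221/60 ≈ -87.017)
U = 21/41 (U = -42/(-82) = -42*(-1/82) = 21/41 ≈ 0.51220)
(f + U)² = (-5221/60 + 21/41)² = (-212801/2460)² = 45284265601/6051600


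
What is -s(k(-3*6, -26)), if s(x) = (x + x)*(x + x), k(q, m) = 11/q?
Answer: -121/81 ≈ -1.4938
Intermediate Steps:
s(x) = 4*x**2 (s(x) = (2*x)*(2*x) = 4*x**2)
-s(k(-3*6, -26)) = -4*(11/((-3*6)))**2 = -4*(11/(-18))**2 = -4*(11*(-1/18))**2 = -4*(-11/18)**2 = -4*121/324 = -1*121/81 = -121/81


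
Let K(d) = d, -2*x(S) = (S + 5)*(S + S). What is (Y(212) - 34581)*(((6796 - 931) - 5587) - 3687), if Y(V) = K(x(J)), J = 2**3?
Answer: 118241165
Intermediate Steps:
J = 8
x(S) = -S*(5 + S) (x(S) = -(S + 5)*(S + S)/2 = -(5 + S)*2*S/2 = -S*(5 + S))
Y(V) = -104 (Y(V) = -1*8*(5 + 8) = -1*8*13 = -104)
(Y(212) - 34581)*(((6796 - 931) - 5587) - 3687) = (-104 - 34581)*(((6796 - 931) - 5587) - 3687) = -34685*((5865 - 5587) - 3687) = -34685*(278 - 3687) = -34685*(-3409) = 118241165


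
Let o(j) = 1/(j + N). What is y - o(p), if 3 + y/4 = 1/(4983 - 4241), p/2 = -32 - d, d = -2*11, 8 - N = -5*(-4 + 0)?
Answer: -142029/11872 ≈ -11.963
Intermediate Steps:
N = -12 (N = 8 - (-5)*(-4 + 0) = 8 - (-5)*(-4) = 8 - 1*20 = 8 - 20 = -12)
d = -22
p = -20 (p = 2*(-32 - 1*(-22)) = 2*(-32 + 22) = 2*(-10) = -20)
y = -4450/371 (y = -12 + 4/(4983 - 4241) = -12 + 4/742 = -12 + 4*(1/742) = -12 + 2/371 = -4450/371 ≈ -11.995)
o(j) = 1/(-12 + j) (o(j) = 1/(j - 12) = 1/(-12 + j))
y - o(p) = -4450/371 - 1/(-12 - 20) = -4450/371 - 1/(-32) = -4450/371 - 1*(-1/32) = -4450/371 + 1/32 = -142029/11872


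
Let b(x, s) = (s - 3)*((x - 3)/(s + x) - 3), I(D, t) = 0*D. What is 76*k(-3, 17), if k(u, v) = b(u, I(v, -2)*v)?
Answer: 228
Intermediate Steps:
I(D, t) = 0
b(x, s) = (-3 + s)*(-3 + (-3 + x)/(s + x)) (b(x, s) = (-3 + s)*((-3 + x)/(s + x) - 3) = (-3 + s)*(-3 + (-3 + x)/(s + x)))
k(u, v) = (9 + 6*u)/u (k(u, v) = (9 - 3*(0*v)² + 6*(0*v) + 6*u - 2*0*v*u)/(0*v + u) = (9 - 3*0² + 6*0 + 6*u - 2*0*u)/(0 + u) = (9 - 3*0 + 0 + 6*u + 0)/u = (9 + 0 + 0 + 6*u + 0)/u = (9 + 6*u)/u)
76*k(-3, 17) = 76*(6 + 9/(-3)) = 76*(6 + 9*(-⅓)) = 76*(6 - 3) = 76*3 = 228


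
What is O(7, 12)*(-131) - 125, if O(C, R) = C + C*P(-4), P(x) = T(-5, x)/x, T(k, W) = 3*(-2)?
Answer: -4835/2 ≈ -2417.5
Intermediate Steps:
T(k, W) = -6
P(x) = -6/x
O(C, R) = 5*C/2 (O(C, R) = C + C*(-6/(-4)) = C + C*(-6*(-1/4)) = C + C*(3/2) = C + 3*C/2 = 5*C/2)
O(7, 12)*(-131) - 125 = ((5/2)*7)*(-131) - 125 = (35/2)*(-131) - 125 = -4585/2 - 125 = -4835/2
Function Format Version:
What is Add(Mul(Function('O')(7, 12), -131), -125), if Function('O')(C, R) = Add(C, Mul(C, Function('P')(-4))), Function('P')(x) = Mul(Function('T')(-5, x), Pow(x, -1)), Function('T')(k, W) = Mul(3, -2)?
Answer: Rational(-4835, 2) ≈ -2417.5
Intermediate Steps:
Function('T')(k, W) = -6
Function('P')(x) = Mul(-6, Pow(x, -1))
Function('O')(C, R) = Mul(Rational(5, 2), C) (Function('O')(C, R) = Add(C, Mul(C, Mul(-6, Pow(-4, -1)))) = Add(C, Mul(C, Mul(-6, Rational(-1, 4)))) = Add(C, Mul(C, Rational(3, 2))) = Add(C, Mul(Rational(3, 2), C)) = Mul(Rational(5, 2), C))
Add(Mul(Function('O')(7, 12), -131), -125) = Add(Mul(Mul(Rational(5, 2), 7), -131), -125) = Add(Mul(Rational(35, 2), -131), -125) = Add(Rational(-4585, 2), -125) = Rational(-4835, 2)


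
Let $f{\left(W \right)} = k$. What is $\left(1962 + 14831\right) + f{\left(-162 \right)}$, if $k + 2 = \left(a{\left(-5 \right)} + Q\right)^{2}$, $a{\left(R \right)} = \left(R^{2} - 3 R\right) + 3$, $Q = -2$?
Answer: $18472$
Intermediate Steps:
$a{\left(R \right)} = 3 + R^{2} - 3 R$
$k = 1679$ ($k = -2 + \left(\left(3 + \left(-5\right)^{2} - -15\right) - 2\right)^{2} = -2 + \left(\left(3 + 25 + 15\right) - 2\right)^{2} = -2 + \left(43 - 2\right)^{2} = -2 + 41^{2} = -2 + 1681 = 1679$)
$f{\left(W \right)} = 1679$
$\left(1962 + 14831\right) + f{\left(-162 \right)} = \left(1962 + 14831\right) + 1679 = 16793 + 1679 = 18472$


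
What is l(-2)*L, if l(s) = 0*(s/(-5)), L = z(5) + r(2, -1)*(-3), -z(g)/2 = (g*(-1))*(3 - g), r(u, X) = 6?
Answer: 0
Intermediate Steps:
z(g) = 2*g*(3 - g) (z(g) = -2*g*(-1)*(3 - g) = -2*(-g)*(3 - g) = -(-2)*g*(3 - g) = 2*g*(3 - g))
L = -38 (L = 2*5*(3 - 1*5) + 6*(-3) = 2*5*(3 - 5) - 18 = 2*5*(-2) - 18 = -20 - 18 = -38)
l(s) = 0 (l(s) = 0*(s*(-1/5)) = 0*(-s/5) = 0)
l(-2)*L = 0*(-38) = 0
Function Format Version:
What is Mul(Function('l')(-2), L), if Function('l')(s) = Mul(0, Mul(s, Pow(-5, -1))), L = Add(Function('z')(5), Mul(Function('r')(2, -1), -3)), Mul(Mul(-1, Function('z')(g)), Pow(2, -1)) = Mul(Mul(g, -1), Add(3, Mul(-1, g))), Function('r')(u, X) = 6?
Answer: 0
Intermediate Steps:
Function('z')(g) = Mul(2, g, Add(3, Mul(-1, g))) (Function('z')(g) = Mul(-2, Mul(Mul(g, -1), Add(3, Mul(-1, g)))) = Mul(-2, Mul(Mul(-1, g), Add(3, Mul(-1, g)))) = Mul(-2, Mul(-1, g, Add(3, Mul(-1, g)))) = Mul(2, g, Add(3, Mul(-1, g))))
L = -38 (L = Add(Mul(2, 5, Add(3, Mul(-1, 5))), Mul(6, -3)) = Add(Mul(2, 5, Add(3, -5)), -18) = Add(Mul(2, 5, -2), -18) = Add(-20, -18) = -38)
Function('l')(s) = 0 (Function('l')(s) = Mul(0, Mul(s, Rational(-1, 5))) = Mul(0, Mul(Rational(-1, 5), s)) = 0)
Mul(Function('l')(-2), L) = Mul(0, -38) = 0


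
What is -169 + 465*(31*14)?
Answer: 201641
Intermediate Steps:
-169 + 465*(31*14) = -169 + 465*434 = -169 + 201810 = 201641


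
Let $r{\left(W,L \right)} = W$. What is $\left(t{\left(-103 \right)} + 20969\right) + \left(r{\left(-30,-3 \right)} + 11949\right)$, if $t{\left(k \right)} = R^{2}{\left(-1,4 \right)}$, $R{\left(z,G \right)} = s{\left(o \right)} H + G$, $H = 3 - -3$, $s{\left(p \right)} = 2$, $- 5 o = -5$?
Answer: $33144$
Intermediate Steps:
$o = 1$ ($o = \left(- \frac{1}{5}\right) \left(-5\right) = 1$)
$H = 6$ ($H = 3 + 3 = 6$)
$R{\left(z,G \right)} = 12 + G$ ($R{\left(z,G \right)} = 2 \cdot 6 + G = 12 + G$)
$t{\left(k \right)} = 256$ ($t{\left(k \right)} = \left(12 + 4\right)^{2} = 16^{2} = 256$)
$\left(t{\left(-103 \right)} + 20969\right) + \left(r{\left(-30,-3 \right)} + 11949\right) = \left(256 + 20969\right) + \left(-30 + 11949\right) = 21225 + 11919 = 33144$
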